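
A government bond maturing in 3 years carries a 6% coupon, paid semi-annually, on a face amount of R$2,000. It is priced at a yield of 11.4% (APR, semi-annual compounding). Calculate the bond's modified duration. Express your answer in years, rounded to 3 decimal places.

2.622 years

Periodic yield y = 0.057. First find Macaulay duration:
  t   CF        PV=CF/(1+0.057)^t    t·PV
  1        60.00        56.7644        56.7644
  2        60.00        53.7033       107.4067
  3        60.00        50.8073       152.4220
  4        60.00        48.0675       192.2699
  5        60.00        45.4754       227.3769
  6     2,060.00     1,477.1252     8,862.7510
  Σ                  1,731.9431     9,598.9908
P = 1,731.9431; Macaulay duration = 9,598.9908 / 1,731.9431 = 5.54232 half-year periods = 2.77116 years.
Modified duration = D_Mac / (1 + y) = 2.77116 / 1.057 = 2.62172 years.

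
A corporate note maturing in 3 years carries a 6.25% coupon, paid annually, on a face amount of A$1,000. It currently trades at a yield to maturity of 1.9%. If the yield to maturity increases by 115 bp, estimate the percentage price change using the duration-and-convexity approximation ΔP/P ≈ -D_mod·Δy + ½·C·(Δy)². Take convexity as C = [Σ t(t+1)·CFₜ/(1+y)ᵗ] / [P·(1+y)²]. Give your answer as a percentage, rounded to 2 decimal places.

With y = 0.019:
  t   CF        PV=CF/(1+0.019)^t    t·PV        t(t+1)·PV
  1        62.50        61.3346        61.3346         122.6693
  2        62.50        60.1910       120.3820         361.1461
  3     1,062.50     1,004.1680     3,012.5041      12,050.0163
  Σ                  1,125.6937     3,194.2207      12,533.8316
P = 1,125.6937; D_Mac = 2.83756 yrs; D_mod = 2.78465 yrs; C = 10.72297.
Duration effect: -2.78465 × (+0.0115) = -0.032023
Convexity effect: 0.5 × 10.72297 × (0.0115)² = +0.0007091
ΔP/P ≈ -0.032023 + 0.0007091 = -0.031314 = -3.1314%.

-3.13%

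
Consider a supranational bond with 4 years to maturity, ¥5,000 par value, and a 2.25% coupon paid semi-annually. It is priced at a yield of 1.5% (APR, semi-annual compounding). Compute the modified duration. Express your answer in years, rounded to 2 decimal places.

3.82 years

Periodic yield y = 0.0075. First find Macaulay duration:
  t   CF        PV=CF/(1+0.0075)^t    t·PV
  1        56.25        55.8313        55.8313
  2        56.25        55.4156       110.8313
  3        56.25        55.0031       165.0094
  4        56.25        54.5937       218.3747
  5        56.25        54.1873       270.9363
  6        56.25        53.7839       322.7033
  7        56.25        53.3835       373.6846
  8     5,056.25     4,762.8631    38,102.9050
  Σ                  5,145.0615    39,620.2758
P = 5,145.0615; Macaulay duration = 39,620.2758 / 5,145.0615 = 7.70064 half-year periods = 3.85032 years.
Modified duration = D_Mac / (1 + y) = 3.85032 / 1.0075 = 3.82166 years.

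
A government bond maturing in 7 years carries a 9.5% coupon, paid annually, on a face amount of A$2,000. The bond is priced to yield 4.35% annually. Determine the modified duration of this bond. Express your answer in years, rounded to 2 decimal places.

5.40 years

Periodic yield y = 0.0435. First find Macaulay duration:
  t   CF        PV=CF/(1+0.0435)^t    t·PV
  1       190.00       182.0795       182.0795
  2       190.00       174.4893       348.9785
  3       190.00       167.2154       501.6462
  4       190.00       160.2447       640.9790
  5       190.00       153.5647       767.8234
  6       190.00       147.1631       882.9785
  7     2,190.00     1,625.5373    11,378.7611
  Σ                  2,610.2940    14,703.2462
P = 2,610.2940; Macaulay duration = 14,703.2462 / 2,610.2940 = 5.63279 years.
Modified duration = D_Mac / (1 + y) = 5.63279 / 1.0435 = 5.39798 years.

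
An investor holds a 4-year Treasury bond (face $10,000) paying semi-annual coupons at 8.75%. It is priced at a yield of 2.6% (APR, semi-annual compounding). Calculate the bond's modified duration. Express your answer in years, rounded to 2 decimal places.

Periodic yield y = 0.013. First find Macaulay duration:
  t   CF        PV=CF/(1+0.013)^t    t·PV
  1       437.50       431.8855       431.8855
  2       437.50       426.3430       852.6861
  3       437.50       420.8717     1,262.6151
  4       437.50       415.4706     1,661.8823
  5       437.50       410.1388     2,050.6939
  6       437.50       404.8754     2,429.2524
  7       437.50       399.6796     2,797.7569
  8    10,437.50     9,412.8454    75,302.7632
  Σ                 12,322.1099    86,789.5353
P = 12,322.1099; Macaulay duration = 86,789.5353 / 12,322.1099 = 7.04340 half-year periods = 3.52170 years.
Modified duration = D_Mac / (1 + y) = 3.52170 / 1.013 = 3.47650 years.

3.48 years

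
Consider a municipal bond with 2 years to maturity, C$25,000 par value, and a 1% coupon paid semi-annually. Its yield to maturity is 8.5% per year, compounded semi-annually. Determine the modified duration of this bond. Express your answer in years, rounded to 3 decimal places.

1.903 years

Periodic yield y = 0.0425. First find Macaulay duration:
  t   CF        PV=CF/(1+0.0425)^t    t·PV
  1       125.00       119.9041       119.9041
  2       125.00       115.0159       230.0318
  3       125.00       110.3270       330.9810
  4    25,125.00    21,271.6812    85,086.7249
  Σ                 21,616.9282    85,767.6417
P = 21,616.9282; Macaulay duration = 85,767.6417 / 21,616.9282 = 3.96761 half-year periods = 1.98381 years.
Modified duration = D_Mac / (1 + y) = 1.98381 / 1.0425 = 1.90293 years.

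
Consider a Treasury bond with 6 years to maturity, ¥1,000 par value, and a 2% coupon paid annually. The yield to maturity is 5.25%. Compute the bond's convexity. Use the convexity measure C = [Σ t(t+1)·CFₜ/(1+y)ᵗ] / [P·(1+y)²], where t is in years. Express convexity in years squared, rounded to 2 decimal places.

35.25

With y = 0.0525:
  t   CF        PV=CF/(1+0.0525)^t    t·PV        t(t+1)·PV
  1        20.00        19.0024        19.0024          38.0048
  2        20.00        18.0545        36.1090         108.3271
  3        20.00        17.1539        51.4618         205.8472
  4        20.00        16.2983        65.1931         325.9655
  5        20.00        15.4853        77.4265         464.5588
  6     1,020.00       750.3563     4,502.1379      31,514.9654
  Σ                    836.3507     4,751.3307      32,657.6687
P = 836.3507.
Convexity = Σ t(t+1)·PV / [P·(1+y)²] = 32,657.6687 / (836.3507 × 1.107756) = 35.24947.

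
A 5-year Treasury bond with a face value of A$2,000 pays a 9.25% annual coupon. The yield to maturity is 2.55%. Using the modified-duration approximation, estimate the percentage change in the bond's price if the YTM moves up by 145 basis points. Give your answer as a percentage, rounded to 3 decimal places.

Periodic yield y = 0.0255. Modified duration first:
  t   CF        PV=CF/(1+0.0255)^t    t·PV
  1       185.00       180.3998       180.3998
  2       185.00       175.9140       351.8280
  3       185.00       171.5397       514.6192
  4       185.00       167.2742       669.0970
  5     2,185.00     1,926.5182     9,632.5910
  Σ                  2,621.6460    11,348.5350
P = 2,621.6460; D_Mac = 4.32878 yrs; D_mod = 4.32878/(1+0.0255) = 4.22114 yrs.
ΔP/P ≈ -D_mod · Δy = -4.22114 × (+0.0145) = -0.061207 = -6.1207%.

-6.121%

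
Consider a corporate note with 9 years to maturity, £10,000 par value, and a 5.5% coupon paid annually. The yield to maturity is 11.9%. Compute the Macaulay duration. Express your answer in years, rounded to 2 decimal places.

6.88 years

Periodic yield y = 0.119. Discount each cash flow and weight by its year:
  t   CF        PV=CF/(1+0.119)^t    t·PV
  1       550.00       491.5103       491.5103
  2       550.00       439.2406       878.4813
  3       550.00       392.5296     1,177.5888
  4       550.00       350.7861     1,403.1443
  5       550.00       313.4817     1,567.4087
  6       550.00       280.1445     1,680.8673
  7       550.00       250.3526     1,752.4681
  8       550.00       223.7289     1,789.8308
  9    10,550.00     3,835.1440    34,516.2964
  Σ                  6,576.9184    45,257.5961
Price P = Σ PV = 6,576.9184.
Macaulay duration = Σ(t·PV) / P = 45,257.5961 / 6,576.9184 = 6.88128 years.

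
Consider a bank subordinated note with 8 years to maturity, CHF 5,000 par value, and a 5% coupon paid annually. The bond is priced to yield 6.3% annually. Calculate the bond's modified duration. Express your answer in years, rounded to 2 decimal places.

6.33 years

Periodic yield y = 0.063. First find Macaulay duration:
  t   CF        PV=CF/(1+0.063)^t    t·PV
  1       250.00       235.1834       235.1834
  2       250.00       221.2450       442.4900
  3       250.00       208.1327       624.3980
  4       250.00       195.7974       783.1897
  5       250.00       184.1932       920.9662
  6       250.00       173.2768     1,039.6608
  7       250.00       163.0073     1,141.0514
  8     5,250.00     3,220.2767    25,762.2135
  Σ                  4,601.1126    30,949.1529
P = 4,601.1126; Macaulay duration = 30,949.1529 / 4,601.1126 = 6.72645 years.
Modified duration = D_Mac / (1 + y) = 6.72645 / 1.063 = 6.32780 years.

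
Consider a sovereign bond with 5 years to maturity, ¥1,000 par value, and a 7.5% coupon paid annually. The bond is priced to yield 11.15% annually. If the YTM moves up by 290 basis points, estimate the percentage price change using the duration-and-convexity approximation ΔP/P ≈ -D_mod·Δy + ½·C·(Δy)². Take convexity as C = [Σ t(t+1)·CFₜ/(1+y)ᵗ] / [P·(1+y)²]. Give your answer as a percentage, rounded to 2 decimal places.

With y = 0.1115:
  t   CF        PV=CF/(1+0.1115)^t    t·PV        t(t+1)·PV
  1        75.00        67.4764        67.4764         134.9528
  2        75.00        60.7075       121.4150         364.2450
  3        75.00        54.6176       163.8529         655.4116
  4        75.00        49.1387       196.5547         982.7734
  5     1,075.00       633.6671     3,168.3353      19,010.0117
  Σ                    865.6072     3,717.6342      21,147.3944
P = 865.6072; D_Mac = 4.29483 yrs; D_mod = 3.86399 yrs; C = 19.77503.
Duration effect: -3.86399 × (+0.029) = -0.112056
Convexity effect: 0.5 × 19.77503 × (0.029)² = +0.0083154
ΔP/P ≈ -0.112056 + 0.0083154 = -0.103740 = -10.3740%.

-10.37%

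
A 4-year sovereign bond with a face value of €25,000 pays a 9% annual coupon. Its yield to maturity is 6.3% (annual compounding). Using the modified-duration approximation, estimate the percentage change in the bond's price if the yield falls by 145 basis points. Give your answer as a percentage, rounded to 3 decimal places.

Periodic yield y = 0.063. Modified duration first:
  t   CF        PV=CF/(1+0.063)^t    t·PV
  1     2,250.00     2,116.6510     2,116.6510
  2     2,250.00     1,991.2051     3,982.4101
  3     2,250.00     1,873.1939     5,619.5816
  4    27,250.00    21,341.9181    85,367.6723
  Σ                 27,322.9680    97,086.3150
P = 27,322.9680; D_Mac = 3.55329 yrs; D_mod = 3.55329/(1+0.063) = 3.34270 yrs.
ΔP/P ≈ -D_mod · Δy = -3.34270 × (-0.0145) = +0.048469 = +4.8469%.

+4.847%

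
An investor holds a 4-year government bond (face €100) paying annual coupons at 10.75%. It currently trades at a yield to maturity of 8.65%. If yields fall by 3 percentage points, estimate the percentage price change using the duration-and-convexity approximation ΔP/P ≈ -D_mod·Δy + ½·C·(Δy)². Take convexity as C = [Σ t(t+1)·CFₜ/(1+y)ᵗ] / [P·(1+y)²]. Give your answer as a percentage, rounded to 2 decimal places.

+10.22%

With y = 0.0865:
  t   CF        PV=CF/(1+0.0865)^t    t·PV        t(t+1)·PV
  1        10.75         9.8942         9.8942          19.7883
  2        10.75         9.1064        18.2129          54.6387
  3        10.75         8.3815        25.1444         100.5774
  4       110.75        79.4740       317.8958       1,589.4790
  Σ                    106.8560       371.1472       1,764.4835
P = 106.8560; D_Mac = 3.47334 yrs; D_mod = 3.19682 yrs; C = 13.98811.
Duration effect: -3.19682 × (-0.03) = +0.095904
Convexity effect: 0.5 × 13.98811 × (-0.03)² = +0.0062947
ΔP/P ≈ +0.095904 + 0.0062947 = +0.102199 = +10.2199%.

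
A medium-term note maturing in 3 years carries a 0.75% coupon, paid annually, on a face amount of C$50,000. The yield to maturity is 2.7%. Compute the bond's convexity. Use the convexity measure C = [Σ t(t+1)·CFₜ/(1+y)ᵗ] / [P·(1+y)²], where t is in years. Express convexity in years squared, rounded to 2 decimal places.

11.26

With y = 0.027:
  t   CF        PV=CF/(1+0.027)^t    t·PV        t(t+1)·PV
  1       375.00       365.1412       365.1412         730.2824
  2       375.00       355.5416       711.0831       2,133.2494
  3    50,375.00    46,505.4369   139,516.3106     558,065.2423
  Σ                 47,226.1196   140,592.5349     560,928.7741
P = 47,226.1196.
Convexity = Σ t(t+1)·PV / [P·(1+y)²] = 560,928.7741 / (47,226.1196 × 1.054729) = 11.26120.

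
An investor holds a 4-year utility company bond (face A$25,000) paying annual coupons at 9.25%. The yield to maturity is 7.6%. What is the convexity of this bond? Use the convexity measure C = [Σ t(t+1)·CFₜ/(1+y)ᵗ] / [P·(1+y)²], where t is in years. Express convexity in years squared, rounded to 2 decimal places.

14.61

With y = 0.076:
  t   CF        PV=CF/(1+0.076)^t    t·PV        t(t+1)·PV
  1     2,312.50     2,149.1636     2,149.1636       4,298.3271
  2     2,312.50     1,997.3639     3,994.7278      11,984.1835
  3     2,312.50     1,856.2862     5,568.8585      22,275.4340
  4    27,312.50    20,375.6921    81,502.7683     407,513.8417
  Σ                 26,378.5057    93,215.5182     446,071.7863
P = 26,378.5057.
Convexity = Σ t(t+1)·PV / [P·(1+y)²] = 446,071.7863 / (26,378.5057 × 1.157776) = 14.60596.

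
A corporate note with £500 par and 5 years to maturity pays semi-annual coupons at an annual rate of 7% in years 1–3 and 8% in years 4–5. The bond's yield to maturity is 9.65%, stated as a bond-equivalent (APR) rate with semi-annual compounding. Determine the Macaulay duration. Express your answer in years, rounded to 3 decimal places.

4.257 years

Periodic yield y = 0.04825. Discount each cash flow and weight by its period:
  t   CF        PV=CF/(1+0.04825)^t    t·PV
  1        17.50        16.6945        16.6945
  2        17.50        15.9261        31.8521
  3        17.50        15.1930        45.5790
  4        17.50        14.4937        57.9747
  5        17.50        13.8265        69.1327
  6        17.50        13.1901        79.1407
  7        20.00        14.3806       100.6639
  8        20.00        13.7186       109.7491
  9        20.00        13.0872       117.7846
  10      520.00       324.6046     3,246.0457
  Σ                    455.1148     3,874.6172
Price P = Σ PV = 455.1148.
Macaulay duration = Σ(t·PV) / P = 3,874.6172 / 455.1148 = 8.51349 half-year periods.
In years: 8.51349 / 2 = 4.25675 years.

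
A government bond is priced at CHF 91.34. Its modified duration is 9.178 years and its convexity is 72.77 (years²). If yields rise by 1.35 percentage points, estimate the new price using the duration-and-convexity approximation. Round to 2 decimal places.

Duration effect: -D_mod·Δy = -9.178 × (+0.0135) = -0.123903
Convexity effect: ½·C·(Δy)² = 0.5 × 72.77 × (0.0135)² = +0.00663116625
ΔP/P ≈ -0.123903 + 0.00663116625 = -0.11727183375
New price ≈ 91.34 × (1 - 0.11727183375) = 80.628390705275.

CHF 80.63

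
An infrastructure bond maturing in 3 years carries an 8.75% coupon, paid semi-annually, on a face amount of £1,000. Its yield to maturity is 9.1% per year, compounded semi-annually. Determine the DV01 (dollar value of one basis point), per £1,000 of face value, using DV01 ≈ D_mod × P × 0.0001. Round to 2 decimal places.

£0.26

Periodic yield y = 0.0455.
  t   CF        PV=CF/(1+0.0455)^t    t·PV
  1        43.75        41.8460        41.8460
  2        43.75        40.0249        80.0497
  3        43.75        38.2830       114.8490
  4        43.75        36.6169       146.4677
  5        43.75        35.0234       175.1168
  6     1,043.75       799.1941     4,795.1646
  Σ                    990.9883     5,353.4939
P = 990.9883; D_Mac = 5.40218 half-year periods = 2.70109 yrs; D_mod = 2.58354 yrs.
DV01 ≈ 2.58354 × 990.9883 × 0.0001 = 0.256026.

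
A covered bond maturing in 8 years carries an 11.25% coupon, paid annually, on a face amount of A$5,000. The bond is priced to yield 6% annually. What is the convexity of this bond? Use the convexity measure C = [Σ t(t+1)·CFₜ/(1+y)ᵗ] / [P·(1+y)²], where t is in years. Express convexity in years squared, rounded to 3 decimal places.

42.974

With y = 0.06:
  t   CF        PV=CF/(1+0.06)^t    t·PV        t(t+1)·PV
  1       562.50       530.6604       530.6604       1,061.3208
  2       562.50       500.6230     1,001.2460       3,003.7380
  3       562.50       472.2858     1,416.8575       5,667.4302
  4       562.50       445.5527     1,782.2107       8,911.0537
  5       562.50       420.3327     2,101.6636      12,609.9817
  6       562.50       396.5403     2,379.2418      16,654.6928
  7       562.50       374.0946     2,618.6624      20,949.2991
  8     5,562.50     3,489.9813    27,919.8505     251,278.6547
  Σ                  6,630.0709    39,750.3930     320,136.1708
P = 6,630.0709.
Convexity = Σ t(t+1)·PV / [P·(1+y)²] = 320,136.1708 / (6,630.0709 × 1.123600) = 42.97391.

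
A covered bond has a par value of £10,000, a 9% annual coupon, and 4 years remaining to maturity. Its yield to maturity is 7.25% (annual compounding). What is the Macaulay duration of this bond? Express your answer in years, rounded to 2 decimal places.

Periodic yield y = 0.0725. Discount each cash flow and weight by its year:
  t   CF        PV=CF/(1+0.0725)^t    t·PV
  1       900.00       839.1608       839.1608
  2       900.00       782.4343     1,564.8687
  3       900.00       729.5425     2,188.6275
  4    10,900.00     8,238.2942    32,953.1766
  Σ                 10,589.4319    37,545.8337
Price P = Σ PV = 10,589.4319.
Macaulay duration = Σ(t·PV) / P = 37,545.8337 / 10,589.4319 = 3.54559 years.

3.55 years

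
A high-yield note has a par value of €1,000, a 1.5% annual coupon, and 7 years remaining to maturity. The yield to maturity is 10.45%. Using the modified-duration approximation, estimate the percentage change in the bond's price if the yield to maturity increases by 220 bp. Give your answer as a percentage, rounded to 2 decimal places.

Periodic yield y = 0.1045. Modified duration first:
  t   CF        PV=CF/(1+0.1045)^t    t·PV
  1        15.00        13.5808        13.5808
  2        15.00        12.2959        24.5918
  3        15.00        11.1325        33.3976
  4        15.00        10.0793        40.3170
  5        15.00         9.1256        45.6281
  6        15.00         8.2622        49.5733
  7     1,015.00       506.1812     3,543.2683
  Σ                    570.6575     3,750.3570
P = 570.6575; D_Mac = 6.57199 yrs; D_mod = 6.57199/(1+0.1045) = 5.95020 yrs.
ΔP/P ≈ -D_mod · Δy = -5.95020 × (+0.022) = -0.130904 = -13.0904%.

-13.09%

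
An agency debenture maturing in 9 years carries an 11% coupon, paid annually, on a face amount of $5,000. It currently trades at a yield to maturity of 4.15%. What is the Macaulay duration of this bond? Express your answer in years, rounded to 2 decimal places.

6.70 years

Periodic yield y = 0.0415. Discount each cash flow and weight by its year:
  t   CF        PV=CF/(1+0.0415)^t    t·PV
  1       550.00       528.0845       528.0845
  2       550.00       507.0422     1,014.0845
  3       550.00       486.8384     1,460.5153
  4       550.00       467.4397     1,869.7588
  5       550.00       448.8139     2,244.0696
  6       550.00       430.9303     2,585.5819
  7       550.00       413.7593     2,896.3151
  8       550.00       397.2725     3,178.1799
  9     5,550.00     3,849.1028    34,641.9256
  Σ                  7,529.2837    50,418.5152
Price P = Σ PV = 7,529.2837.
Macaulay duration = Σ(t·PV) / P = 50,418.5152 / 7,529.2837 = 6.69632 years.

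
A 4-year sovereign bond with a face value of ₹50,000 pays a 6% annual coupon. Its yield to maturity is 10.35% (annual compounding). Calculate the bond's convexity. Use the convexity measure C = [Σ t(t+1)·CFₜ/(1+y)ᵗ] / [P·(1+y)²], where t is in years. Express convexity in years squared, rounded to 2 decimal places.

14.50

With y = 0.1035:
  t   CF        PV=CF/(1+0.1035)^t    t·PV        t(t+1)·PV
  1     3,000.00     2,718.6226     2,718.6226       5,437.2451
  2     3,000.00     2,463.6362     4,927.2724      14,781.8173
  3     3,000.00     2,232.5657     6,697.6970      26,790.7880
  4    53,000.00    35,742.6312   142,970.5247     714,852.6233
  Σ                 43,157.4556   157,314.1167     761,862.4738
P = 43,157.4556.
Convexity = Σ t(t+1)·PV / [P·(1+y)²] = 761,862.4738 / (43,157.4556 × 1.217712) = 14.49693.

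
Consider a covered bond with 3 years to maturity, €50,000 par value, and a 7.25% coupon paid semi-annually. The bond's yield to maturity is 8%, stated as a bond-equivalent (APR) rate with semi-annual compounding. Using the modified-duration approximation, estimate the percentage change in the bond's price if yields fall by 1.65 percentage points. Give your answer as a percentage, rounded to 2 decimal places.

Periodic yield y = 0.04. Modified duration first:
  t   CF        PV=CF/(1+0.04)^t    t·PV
  1     1,812.50     1,742.7885     1,742.7885
  2     1,812.50     1,675.7581     3,351.5163
  3     1,812.50     1,611.3059     4,833.9177
  4     1,812.50     1,549.3326     6,197.3304
  5     1,812.50     1,489.7429     7,448.7144
  6    51,812.50    40,948.1714   245,689.0282
  Σ                 49,017.0993   269,263.2954
P = 49,017.0993; D_Mac = 5.49325 half-year periods = 2.74663 yrs; D_mod = 2.74663/(1+0.04) = 2.64099 yrs.
ΔP/P ≈ -D_mod · Δy = -2.64099 × (-0.0165) = +0.043576 = +4.3576%.

+4.36%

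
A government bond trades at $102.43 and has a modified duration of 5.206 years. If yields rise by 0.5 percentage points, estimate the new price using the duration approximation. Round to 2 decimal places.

Duration approximation: ΔP/P ≈ -D_mod · Δy = -5.206 × (+0.005) = -0.026030.
New price ≈ 102.43 × (1 - 0.026030) = 99.7637471.

$99.76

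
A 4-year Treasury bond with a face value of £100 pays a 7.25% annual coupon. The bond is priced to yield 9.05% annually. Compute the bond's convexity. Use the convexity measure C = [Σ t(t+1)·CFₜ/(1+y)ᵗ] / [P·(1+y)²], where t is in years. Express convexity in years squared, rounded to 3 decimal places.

With y = 0.0905:
  t   CF        PV=CF/(1+0.0905)^t    t·PV        t(t+1)·PV
  1         7.25         6.6483         6.6483          13.2967
  2         7.25         6.0966        12.1932          36.5795
  3         7.25         5.5906        16.7719          67.0876
  4       107.25        75.8394       303.3574       1,516.7871
  Σ                     94.1749       338.9708       1,633.7508
P = 94.1749.
Convexity = Σ t(t+1)·PV / [P·(1+y)²] = 1,633.7508 / (94.1749 × 1.189190) = 14.58812.

14.588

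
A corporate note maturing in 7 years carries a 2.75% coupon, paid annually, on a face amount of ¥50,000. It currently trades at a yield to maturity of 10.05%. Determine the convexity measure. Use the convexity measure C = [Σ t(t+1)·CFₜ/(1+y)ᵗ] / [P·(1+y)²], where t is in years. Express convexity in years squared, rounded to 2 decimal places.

40.19

With y = 0.1005:
  t   CF        PV=CF/(1+0.1005)^t    t·PV        t(t+1)·PV
  1     1,375.00     1,249.4321     1,249.4321       2,498.8642
  2     1,375.00     1,135.3313     2,270.6626       6,811.9877
  3     1,375.00     1,031.6504     3,094.9512      12,379.8050
  4     1,375.00       937.4379     3,749.7516      18,748.7581
  5     1,375.00       851.8291     4,259.1454      25,554.8725
  6     1,375.00       774.0382     4,644.2294      32,509.6061
  7    51,375.00    26,279.7668   183,958.3674   1,471,666.9394
  Σ                 32,259.4858   203,226.5398   1,570,170.8329
P = 32,259.4858.
Convexity = Σ t(t+1)·PV / [P·(1+y)²] = 1,570,170.8329 / (32,259.4858 × 1.211100) = 40.18920.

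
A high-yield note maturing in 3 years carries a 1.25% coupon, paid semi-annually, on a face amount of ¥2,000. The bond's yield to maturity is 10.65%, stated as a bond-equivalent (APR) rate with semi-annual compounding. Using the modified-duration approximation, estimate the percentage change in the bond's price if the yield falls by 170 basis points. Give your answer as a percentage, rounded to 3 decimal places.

+4.754%

Periodic yield y = 0.05325. Modified duration first:
  t   CF        PV=CF/(1+0.05325)^t    t·PV
  1        12.50        11.8680        11.8680
  2        12.50        11.2680        22.5360
  3        12.50        10.6983        32.0950
  4        12.50        10.1574        40.6297
  5        12.50         9.6439        48.2195
  6     2,012.50     1,474.1683     8,845.0101
  Σ                  1,527.8040     9,000.3583
P = 1,527.8040; D_Mac = 5.89104 half-year periods = 2.94552 yrs; D_mod = 2.94552/(1+0.05325) = 2.79660 yrs.
ΔP/P ≈ -D_mod · Δy = -2.79660 × (-0.017) = +0.047542 = +4.7542%.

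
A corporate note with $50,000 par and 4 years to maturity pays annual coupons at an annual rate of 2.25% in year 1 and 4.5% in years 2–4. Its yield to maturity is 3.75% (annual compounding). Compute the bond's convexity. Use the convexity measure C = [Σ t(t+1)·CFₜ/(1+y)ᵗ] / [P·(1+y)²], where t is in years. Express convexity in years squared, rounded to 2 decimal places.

17.38

With y = 0.0375:
  t   CF        PV=CF/(1+0.0375)^t    t·PV        t(t+1)·PV
  1     1,125.00     1,084.3373     1,084.3373       2,168.6747
  2     2,250.00     2,090.2889     4,180.5777      12,541.7332
  3     2,250.00     2,014.7363     6,044.2088      24,176.8351
  4    52,250.00    45,095.5692   180,382.2769     901,911.3845
  Σ                 50,284.9317   191,691.4008     940,798.6275
P = 50,284.9317.
Convexity = Σ t(t+1)·PV / [P·(1+y)²] = 940,798.6275 / (50,284.9317 × 1.076406) = 17.38131.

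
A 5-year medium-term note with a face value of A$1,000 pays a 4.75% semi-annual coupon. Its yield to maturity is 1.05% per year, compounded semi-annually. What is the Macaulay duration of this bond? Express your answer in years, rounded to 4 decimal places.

Periodic yield y = 0.00525. Discount each cash flow and weight by its period:
  t   CF        PV=CF/(1+0.00525)^t    t·PV
  1        23.75        23.6260        23.6260
  2        23.75        23.5026        47.0052
  3        23.75        23.3798        70.1395
  4        23.75        23.2577        93.0309
  5        23.75        23.1363       115.6813
  6        23.75        23.0154       138.0926
  7        23.75        22.8952       160.2666
  8        23.75        22.7757       182.2053
  9        23.75        22.6567       203.9104
  10    1,023.75       971.5230     9,715.2302
  Σ                  1,179.7684    10,749.1880
Price P = Σ PV = 1,179.7684.
Macaulay duration = Σ(t·PV) / P = 10,749.1880 / 1,179.7684 = 9.11127 half-year periods.
In years: 9.11127 / 2 = 4.55563 years.

4.5556 years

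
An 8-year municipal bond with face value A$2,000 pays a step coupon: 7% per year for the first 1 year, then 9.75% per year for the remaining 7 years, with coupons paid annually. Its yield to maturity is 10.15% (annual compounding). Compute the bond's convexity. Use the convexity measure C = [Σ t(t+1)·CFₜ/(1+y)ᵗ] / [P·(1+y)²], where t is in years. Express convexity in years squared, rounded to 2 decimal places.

39.87

With y = 0.1015:
  t   CF        PV=CF/(1+0.1015)^t    t·PV        t(t+1)·PV
  1       140.00       127.0994       127.0994         254.1988
  2       195.00       160.7184       321.4368         964.3104
  3       195.00       145.9087       437.7260       1,750.9041
  4       195.00       132.4636       529.8545       2,649.2723
  5       195.00       120.2575       601.2874       3,607.7244
  6       195.00       109.1761       655.0566       4,585.3965
  7       195.00        99.1158       693.8109       5,550.4875
  8     2,195.00     1,012.8812     8,103.0496      72,927.4468
  Σ                  1,907.6207    11,469.3213      92,289.7408
P = 1,907.6207.
Convexity = Σ t(t+1)·PV / [P·(1+y)²] = 92,289.7408 / (1,907.6207 × 1.213302) = 39.87424.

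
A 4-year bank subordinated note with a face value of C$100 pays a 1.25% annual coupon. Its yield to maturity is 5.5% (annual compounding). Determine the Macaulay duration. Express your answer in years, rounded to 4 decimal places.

3.9193 years

Periodic yield y = 0.055. Discount each cash flow and weight by its year:
  t   CF        PV=CF/(1+0.055)^t    t·PV
  1         1.25         1.1848         1.1848
  2         1.25         1.1231         2.2461
  3         1.25         1.0645         3.1936
  4       101.25        81.7307       326.9228
  Σ                     85.1031       333.5473
Price P = Σ PV = 85.1031.
Macaulay duration = Σ(t·PV) / P = 333.5473 / 85.1031 = 3.91933 years.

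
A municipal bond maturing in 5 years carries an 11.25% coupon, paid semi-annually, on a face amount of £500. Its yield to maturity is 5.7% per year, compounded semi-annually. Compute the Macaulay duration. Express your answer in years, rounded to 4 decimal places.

4.0764 years

Periodic yield y = 0.0285. Discount each cash flow and weight by its period:
  t   CF        PV=CF/(1+0.0285)^t    t·PV
  1       28.125        27.3456        27.3456
  2       28.125        26.5879        53.1758
  3       28.125        25.8511        77.5534
  4       28.125        25.1348       100.5392
  5       28.125        24.4383       122.1915
  6       28.125        23.7611       142.5667
  7       28.125        23.1027       161.7188
  8       28.125        22.4625       179.7000
  9       28.125        21.8401       196.5606
  10     528.125       398.7436     3,987.4364
  Σ                    619.2678     5,048.7880
Price P = Σ PV = 619.2678.
Macaulay duration = Σ(t·PV) / P = 5,048.7880 / 619.2678 = 8.15283 half-year periods.
In years: 8.15283 / 2 = 4.07642 years.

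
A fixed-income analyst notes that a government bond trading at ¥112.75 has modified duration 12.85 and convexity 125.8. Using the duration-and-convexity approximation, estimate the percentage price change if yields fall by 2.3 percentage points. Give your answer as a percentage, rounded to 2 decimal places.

+32.88%

Duration effect: -D_mod·Δy = -12.85 × (-0.023) = +0.295550
Convexity effect: ½·C·(Δy)² = 0.5 × 125.8 × (-0.023)² = +0.0332741
ΔP/P ≈ +0.295550 + 0.0332741 = +0.3288241
= +32.88241%.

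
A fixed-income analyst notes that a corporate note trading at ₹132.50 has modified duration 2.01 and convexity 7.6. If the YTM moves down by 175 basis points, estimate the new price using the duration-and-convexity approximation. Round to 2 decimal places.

₹137.31

Duration effect: -D_mod·Δy = -2.01 × (-0.0175) = +0.035175
Convexity effect: ½·C·(Δy)² = 0.5 × 7.6 × (-0.0175)² = +0.00116375
ΔP/P ≈ +0.035175 + 0.00116375 = +0.03633875
New price ≈ 132.50 × (1 + 0.03633875) = 137.314884375.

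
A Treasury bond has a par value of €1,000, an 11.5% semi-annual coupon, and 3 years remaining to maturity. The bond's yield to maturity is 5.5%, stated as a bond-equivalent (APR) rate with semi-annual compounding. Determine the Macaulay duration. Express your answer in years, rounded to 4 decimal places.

Periodic yield y = 0.0275. Discount each cash flow and weight by its period:
  t   CF        PV=CF/(1+0.0275)^t    t·PV
  1        57.50        55.9611        55.9611
  2        57.50        54.4633       108.9267
  3        57.50        53.0057       159.0170
  4        57.50        51.5870       206.3481
  5        57.50        50.2064       251.0318
  6     1,057.50       898.6475     5,391.8853
  Σ                  1,163.8710     6,173.1699
Price P = Σ PV = 1,163.8710.
Macaulay duration = Σ(t·PV) / P = 6,173.1699 / 1,163.8710 = 5.30400 half-year periods.
In years: 5.30400 / 2 = 2.65200 years.

2.6520 years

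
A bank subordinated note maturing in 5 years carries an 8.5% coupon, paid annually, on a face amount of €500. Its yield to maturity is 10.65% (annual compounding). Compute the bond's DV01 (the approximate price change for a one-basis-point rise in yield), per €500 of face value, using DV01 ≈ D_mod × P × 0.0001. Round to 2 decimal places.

€0.18

Periodic yield y = 0.1065.
  t   CF        PV=CF/(1+0.1065)^t    t·PV
  1        42.50        38.4094        38.4094
  2        42.50        34.7125        69.4250
  3        42.50        31.3715        94.1144
  4        42.50        28.3520       113.4079
  5       542.50       327.0715     1,635.3573
  Σ                    459.9168     1,950.7140
P = 459.9168; D_Mac = 4.24145 yrs; D_mod = 3.83321 yrs.
DV01 ≈ 3.83321 × 459.9168 × 0.0001 = 0.176296.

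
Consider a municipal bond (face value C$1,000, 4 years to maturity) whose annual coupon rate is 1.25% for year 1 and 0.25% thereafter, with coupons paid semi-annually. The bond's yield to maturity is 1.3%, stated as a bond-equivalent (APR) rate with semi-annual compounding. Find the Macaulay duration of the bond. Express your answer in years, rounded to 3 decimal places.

3.949 years

Periodic yield y = 0.0065. Discount each cash flow and weight by its period:
  t   CF        PV=CF/(1+0.0065)^t    t·PV
  1         6.25         6.2096         6.2096
  2         6.25         6.1695        12.3391
  3         1.25         1.2259         3.6778
  4         1.25         1.2180         4.8721
  5         1.25         1.2102         6.0508
  6         1.25         1.2023         7.2140
  7         1.25         1.1946         8.3620
  8     1,001.25       950.6755     7,605.4039
  Σ                    969.1057     7,654.1293
Price P = Σ PV = 969.1057.
Macaulay duration = Σ(t·PV) / P = 7,654.1293 / 969.1057 = 7.89814 half-year periods.
In years: 7.89814 / 2 = 3.94907 years.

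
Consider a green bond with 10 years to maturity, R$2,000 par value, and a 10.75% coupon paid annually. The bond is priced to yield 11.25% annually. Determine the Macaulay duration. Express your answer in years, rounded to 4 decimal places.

6.5391 years

Periodic yield y = 0.1125. Discount each cash flow and weight by its year:
  t   CF        PV=CF/(1+0.1125)^t    t·PV
  1       215.00       193.2584       193.2584
  2       215.00       173.7154       347.4309
  3       215.00       156.1487       468.4461
  4       215.00       140.3584       561.4336
  5       215.00       126.1648       630.8242
  6       215.00       113.4066       680.4396
  7       215.00       101.9385       713.5696
  8       215.00        91.6301       733.0410
  9       215.00        82.3642       741.2775
  10    2,215.00       762.7348     7,627.3475
  Σ                  1,941.7200    12,697.0685
Price P = Σ PV = 1,941.7200.
Macaulay duration = Σ(t·PV) / P = 12,697.0685 / 1,941.7200 = 6.53908 years.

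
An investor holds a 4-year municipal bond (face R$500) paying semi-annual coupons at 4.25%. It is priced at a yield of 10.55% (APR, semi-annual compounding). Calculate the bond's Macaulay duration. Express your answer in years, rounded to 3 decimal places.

Periodic yield y = 0.05275. Discount each cash flow and weight by its period:
  t   CF        PV=CF/(1+0.05275)^t    t·PV
  1       10.625        10.0926        10.0926
  2       10.625         9.5869        19.1738
  3       10.625         9.1065        27.3196
  4       10.625         8.6502        34.6009
  5       10.625         8.2168        41.0840
  6       10.625         7.8051        46.8305
  7       10.625         7.4140        51.8980
  8      510.625       338.4543     2,707.6346
  Σ                    399.3265     2,938.6340
Price P = Σ PV = 399.3265.
Macaulay duration = Σ(t·PV) / P = 2,938.6340 / 399.3265 = 7.35898 half-year periods.
In years: 7.35898 / 2 = 3.67949 years.

3.679 years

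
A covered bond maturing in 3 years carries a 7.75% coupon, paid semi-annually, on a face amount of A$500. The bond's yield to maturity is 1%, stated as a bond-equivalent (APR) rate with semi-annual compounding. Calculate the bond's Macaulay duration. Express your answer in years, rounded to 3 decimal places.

2.760 years

Periodic yield y = 0.005. Discount each cash flow and weight by its period:
  t   CF        PV=CF/(1+0.005)^t    t·PV
  1       19.375        19.2786        19.2786
  2       19.375        19.1827        38.3654
  3       19.375        19.0873        57.2618
  4       19.375        18.9923        75.9692
  5       19.375        18.8978        94.4890
  6      519.375       504.0628     3,024.3770
  Σ                    599.5015     3,309.7409
Price P = Σ PV = 599.5015.
Macaulay duration = Σ(t·PV) / P = 3,309.7409 / 599.5015 = 5.52082 half-year periods.
In years: 5.52082 / 2 = 2.76041 years.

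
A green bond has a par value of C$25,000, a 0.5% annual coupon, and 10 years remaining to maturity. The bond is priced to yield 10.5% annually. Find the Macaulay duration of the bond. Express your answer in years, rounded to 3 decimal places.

Periodic yield y = 0.105. Discount each cash flow and weight by its year:
  t   CF        PV=CF/(1+0.105)^t    t·PV
  1       125.00       113.1222       113.1222
  2       125.00       102.3730       204.7460
  3       125.00        92.6453       277.9358
  4       125.00        83.8419       335.3674
  5       125.00        75.8750       379.3749
  6       125.00        68.6651       411.9909
  7       125.00        62.1404       434.9828
  8       125.00        56.2357       449.8853
  9       125.00        50.8920       458.0280
  10   25,125.00     9,257.2777    92,572.7766
  Σ                  9,963.0681    95,638.2099
Price P = Σ PV = 9,963.0681.
Macaulay duration = Σ(t·PV) / P = 95,638.2099 / 9,963.0681 = 9.59927 years.

9.599 years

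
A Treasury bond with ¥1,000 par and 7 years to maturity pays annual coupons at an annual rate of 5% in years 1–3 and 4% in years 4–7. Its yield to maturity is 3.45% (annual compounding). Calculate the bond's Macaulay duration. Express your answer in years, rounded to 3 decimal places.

6.144 years

Periodic yield y = 0.0345. Discount each cash flow and weight by its year:
  t   CF        PV=CF/(1+0.0345)^t    t·PV
  1        50.00        48.3325        48.3325
  2        50.00        46.7207        93.4413
  3        50.00        45.1626       135.4877
  4        40.00        34.9251       139.7005
  5        40.00        33.7604       168.8020
  6        40.00        32.6345       195.8070
  7     1,040.00       820.2002     5,741.4014
  Σ                  1,061.7360     6,522.9725
Price P = Σ PV = 1,061.7360.
Macaulay duration = Σ(t·PV) / P = 6,522.9725 / 1,061.7360 = 6.14369 years.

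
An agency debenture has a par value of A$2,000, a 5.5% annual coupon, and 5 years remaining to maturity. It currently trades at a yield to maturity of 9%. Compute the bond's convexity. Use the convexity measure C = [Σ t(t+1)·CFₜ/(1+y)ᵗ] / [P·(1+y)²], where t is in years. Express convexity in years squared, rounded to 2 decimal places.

21.67

With y = 0.09:
  t   CF        PV=CF/(1+0.09)^t    t·PV        t(t+1)·PV
  1       110.00       100.9174       100.9174         201.8349
  2       110.00        92.5848       185.1696         555.5088
  3       110.00        84.9402       254.8205       1,019.2822
  4       110.00        77.9268       311.7071       1,558.5355
  5     2,110.00     1,371.3552     6,856.7761      41,140.6568
  Σ                  1,727.7244     7,709.3908      44,475.8181
P = 1,727.7244.
Convexity = Σ t(t+1)·PV / [P·(1+y)²] = 44,475.8181 / (1,727.7244 × 1.188100) = 21.66689.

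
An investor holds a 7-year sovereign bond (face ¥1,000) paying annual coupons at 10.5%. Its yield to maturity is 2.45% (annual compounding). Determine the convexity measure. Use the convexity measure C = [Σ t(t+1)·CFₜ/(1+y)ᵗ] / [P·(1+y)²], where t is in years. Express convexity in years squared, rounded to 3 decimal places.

With y = 0.0245:
  t   CF        PV=CF/(1+0.0245)^t    t·PV        t(t+1)·PV
  1       105.00       102.4890       102.4890         204.9780
  2       105.00       100.0381       200.0762         600.2285
  3       105.00        97.6458       292.9373       1,171.7492
  4       105.00        95.3107       381.2426       1,906.2131
  5       105.00        93.0314       465.1569       2,790.9415
  6       105.00        90.8066       544.8397       3,813.8781
  7     1,105.00       932.7785     6,529.4497      52,235.5974
  Σ                  1,512.1001     8,516.1914      62,723.5859
P = 1,512.1001.
Convexity = Σ t(t+1)·PV / [P·(1+y)²] = 62,723.5859 / (1,512.1001 × 1.049600) = 39.52086.

39.521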